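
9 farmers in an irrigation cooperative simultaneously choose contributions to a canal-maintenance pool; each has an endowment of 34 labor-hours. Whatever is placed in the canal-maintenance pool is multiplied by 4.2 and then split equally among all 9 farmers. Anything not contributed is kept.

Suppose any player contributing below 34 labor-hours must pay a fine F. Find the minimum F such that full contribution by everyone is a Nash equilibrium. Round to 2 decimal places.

Given the others contribute fully, the best deviation is to contribute 0 (any partial contribution still incurs the fine and gives up units whose private return 0.4667 is below 1).
Deviating from 34 to 0 saves 34 labor-hours but forfeits the deviator's share of the drop in the canal-maintenance pool: 4.2/9 × 34 = 15.87.
So the deviation gain is 34 − 15.87 = 18.13, and the fine must be at least 18.13 labor-hours to wipe it out.

18.13 labor-hours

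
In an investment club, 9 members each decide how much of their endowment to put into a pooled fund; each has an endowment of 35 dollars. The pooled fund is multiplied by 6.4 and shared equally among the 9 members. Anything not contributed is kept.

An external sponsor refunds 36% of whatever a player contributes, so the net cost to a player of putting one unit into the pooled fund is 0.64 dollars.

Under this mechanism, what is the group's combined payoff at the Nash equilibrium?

2129.40 dollars

With the mechanism, a contributed unit returns (6.4/9) / 0.64 = 1.1111 per unit of net cost to the contributor — now above 1 — so contributing fully is weakly dominant for every player.
So the Nash equilibrium is full contribution by all 9; the group earns 9 × (35 × 0.36 + 6.4 × 35) = 2129.40.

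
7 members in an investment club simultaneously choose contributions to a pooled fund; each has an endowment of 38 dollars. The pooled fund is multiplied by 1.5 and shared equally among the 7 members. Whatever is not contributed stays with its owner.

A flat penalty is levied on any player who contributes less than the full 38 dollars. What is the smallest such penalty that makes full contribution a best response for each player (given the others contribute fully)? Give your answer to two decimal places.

Given the others contribute fully, the best deviation is to contribute 0 (any partial contribution still incurs the fine and gives up units whose private return 0.2143 is below 1).
Deviating from 38 to 0 saves 38 dollars but forfeits the deviator's share of the drop in the pooled fund: 1.5/7 × 38 = 8.14.
So the deviation gain is 38 − 8.14 = 29.86, and the fine must be at least 29.86 dollars to wipe it out.

29.86 dollars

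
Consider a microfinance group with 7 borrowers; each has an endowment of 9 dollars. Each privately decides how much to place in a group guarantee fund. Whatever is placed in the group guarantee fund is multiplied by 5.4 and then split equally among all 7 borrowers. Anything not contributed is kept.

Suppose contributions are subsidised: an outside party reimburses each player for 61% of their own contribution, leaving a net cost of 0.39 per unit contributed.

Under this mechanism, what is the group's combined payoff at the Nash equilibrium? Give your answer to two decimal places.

The effective private return per unit is now (5.4/7) / 0.39 = 1.9780 > 1, so every player's dominant strategy flips to full contribution.
So the Nash equilibrium is full contribution by all 7; the group earns 7 × (9 × 0.61 + 5.4 × 9) = 378.63.

378.63 dollars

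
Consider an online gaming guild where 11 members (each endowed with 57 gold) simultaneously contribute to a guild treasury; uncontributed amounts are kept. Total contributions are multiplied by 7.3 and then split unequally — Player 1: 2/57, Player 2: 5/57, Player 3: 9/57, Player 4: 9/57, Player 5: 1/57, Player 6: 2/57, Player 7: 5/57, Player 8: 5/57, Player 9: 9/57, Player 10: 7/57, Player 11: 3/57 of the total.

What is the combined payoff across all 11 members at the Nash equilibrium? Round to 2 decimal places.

A player with share s gets back 7.3·s per unit contributed, so full contribution is dominant for anyone with s > 1/7.3 = 0.1370 and zero contribution is dominant for anyone below.
Player 3, Player 4 and Player 9 are above the threshold, contributing 57 each; the remaining 8 contribute 0. Total contributed: 171.
The guild treasury pays out 7.3 × 171 = 1248.30 in total (split across the unequal shares, but the aggregate is all that matters for the group sum).
The 8 free-riders keep 57 each, adding 456. Group total = 456 + 1248.30 = 1704.30.

1704.30 gold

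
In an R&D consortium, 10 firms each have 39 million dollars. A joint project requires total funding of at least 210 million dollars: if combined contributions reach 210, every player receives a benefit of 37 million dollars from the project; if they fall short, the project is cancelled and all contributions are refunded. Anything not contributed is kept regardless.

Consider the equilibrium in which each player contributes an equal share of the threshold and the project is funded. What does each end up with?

Equal share of the threshold: 210/10 = 21.
At this profile no one gains by cutting their contribution: any cut drops the total below 210, the project is cancelled, contributions are refunded, and the deviator ends with 39, which is less than 39 − 21 + 37 = 55. Contributing more than 21 just wastes the excess. So contributing exactly 21 is a best response.
Each player's payoff: 39 − 21 + 37 = 55.

55 million dollars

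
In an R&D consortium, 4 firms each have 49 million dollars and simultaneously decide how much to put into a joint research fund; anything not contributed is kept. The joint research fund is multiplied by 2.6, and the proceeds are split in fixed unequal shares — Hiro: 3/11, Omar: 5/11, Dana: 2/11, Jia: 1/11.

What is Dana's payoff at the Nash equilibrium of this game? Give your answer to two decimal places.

72.16 million dollars

Player j's private return per contributed unit is 2.6 × (j's share). Contributing is weakly dominant for j when that share is at least 1/2.6 = 0.3846, and contributing 0 is dominant otherwise.
Only Omar (5/11) clears that bar, contributing 49; the remaining 3 contribute 0. Total contributed: 49.
Dana keeps 49 and receives 2.6 × 49 × 2/11 = 23.16 from the joint research fund, for a payoff of 72.16.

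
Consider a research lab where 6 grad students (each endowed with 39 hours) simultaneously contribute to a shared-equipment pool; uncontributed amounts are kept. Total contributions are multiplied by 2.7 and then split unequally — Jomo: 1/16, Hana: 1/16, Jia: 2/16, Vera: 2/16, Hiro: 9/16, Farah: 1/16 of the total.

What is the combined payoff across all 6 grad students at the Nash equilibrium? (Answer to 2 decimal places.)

300.30 hours

A player with share s gets back 2.7·s per unit contributed, so full contribution is dominant for anyone with s > 1/2.7 = 0.3704 and zero contribution is dominant for anyone below.
The only share above 0.3704 is Hiro's 9/16, contributing 39; the remaining 5 contribute 0. Total contributed: 39.
The shared-equipment pool pays out 2.7 × 39 = 105.30 in total (split across the unequal shares, but the aggregate is all that matters for the group sum).
The 5 free-riders keep 39 each, adding 195. Group total = 195 + 105.30 = 300.30.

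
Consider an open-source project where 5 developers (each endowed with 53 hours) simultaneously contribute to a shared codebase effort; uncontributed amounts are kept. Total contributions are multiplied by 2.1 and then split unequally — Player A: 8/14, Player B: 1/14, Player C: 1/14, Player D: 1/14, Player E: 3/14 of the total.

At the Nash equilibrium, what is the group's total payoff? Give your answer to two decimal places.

323.30 hours

A player with share s gets back 2.1·s per unit contributed, so full contribution is dominant for anyone with s > 1/2.1 = 0.4762 and zero contribution is dominant for anyone below.
The only share above 0.4762 is Player A's 8/14, contributing 53; the remaining 4 contribute 0. Total contributed: 53.
The shared codebase effort pays out 2.1 × 53 = 111.30 in total (split across the unequal shares, but the aggregate is all that matters for the group sum).
The 4 free-riders keep 53 each, adding 212. Group total = 212 + 111.30 = 323.30.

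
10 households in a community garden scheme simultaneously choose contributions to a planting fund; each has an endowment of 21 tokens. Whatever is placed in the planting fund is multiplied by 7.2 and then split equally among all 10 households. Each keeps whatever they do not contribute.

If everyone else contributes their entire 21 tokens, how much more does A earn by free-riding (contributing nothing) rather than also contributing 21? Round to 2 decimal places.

Switching from a contribution of 21 to 0 lets A keep an extra 21 tokens, but lowers the planting fund by 21, which costs A their own share of that drop: 7.2/10 × 21 = 15.12.
Net gain = 21 − 15.12 = 5.88. The private return per contributed unit (0.7200) is below 1, so free-riding is indeed the best response regardless of what the others do.

5.88 tokens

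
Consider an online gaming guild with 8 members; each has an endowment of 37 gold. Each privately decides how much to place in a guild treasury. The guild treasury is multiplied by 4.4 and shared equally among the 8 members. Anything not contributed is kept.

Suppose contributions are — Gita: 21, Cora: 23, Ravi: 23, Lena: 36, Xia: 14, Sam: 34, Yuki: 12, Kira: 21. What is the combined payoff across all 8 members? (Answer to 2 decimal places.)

Total contributed: 21 + 23 + 23 + 36 + 14 + 34 + 12 + 21 = 184; total kept: 8 × 37 − 184 = 112.
The guild treasury pays out 4.4 × 184 = 809.60 in aggregate.
Group total = 112 + 809.60 = 921.60.

921.60 gold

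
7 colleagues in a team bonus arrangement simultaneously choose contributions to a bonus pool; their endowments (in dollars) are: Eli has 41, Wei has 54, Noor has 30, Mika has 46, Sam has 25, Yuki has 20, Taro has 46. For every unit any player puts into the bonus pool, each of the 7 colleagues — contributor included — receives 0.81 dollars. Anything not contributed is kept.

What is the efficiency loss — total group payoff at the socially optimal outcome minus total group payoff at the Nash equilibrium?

The private return per contributed unit is 0.81 < 1 for everyone, so the Nash equilibrium is zero contribution and the group total is Σ E_j = 41 + 54 + 30 + 46 + 25 + 20 + 46 = 262.
Each contributed unit returns 5.670 to the group, so the social optimum is full contribution by everyone: group total = 5.670 × 262 = 1485.54.
Efficiency loss = (5.670 − 1) × 262 = 1223.54.

1223.54 dollars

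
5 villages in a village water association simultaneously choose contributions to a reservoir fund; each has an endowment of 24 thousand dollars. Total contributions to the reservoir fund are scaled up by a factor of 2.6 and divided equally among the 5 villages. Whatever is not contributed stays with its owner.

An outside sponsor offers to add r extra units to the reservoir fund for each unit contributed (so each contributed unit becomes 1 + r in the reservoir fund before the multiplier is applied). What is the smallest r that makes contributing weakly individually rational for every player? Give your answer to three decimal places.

0.923

With matching at rate r, one contributed unit becomes (1 + r) in the reservoir fund and returns 2.6 × (1 + r) / 5 to the contributor.
Setting this equal to 1: 1 + r = 5/2.6 = 1.9231.
So the minimum matching rate is r = 1.9231 − 1 = 0.923.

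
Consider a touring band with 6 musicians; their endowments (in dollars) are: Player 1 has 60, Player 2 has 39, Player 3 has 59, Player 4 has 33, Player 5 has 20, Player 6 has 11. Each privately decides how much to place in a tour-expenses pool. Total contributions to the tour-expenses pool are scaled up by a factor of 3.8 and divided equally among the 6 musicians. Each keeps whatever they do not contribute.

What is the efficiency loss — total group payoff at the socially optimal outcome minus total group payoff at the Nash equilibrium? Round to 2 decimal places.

The private return per contributed unit is 3.8/6 = 0.6333 < 1 for every player regardless of endowment, so the Nash equilibrium is zero contribution and the group total is Σ E_j = 60 + 39 + 59 + 33 + 20 + 11 = 222.
Each contributed unit returns 3.800 to the group, so the social optimum is full contribution by everyone: group total = 3.800 × 222 = 843.60.
Efficiency loss = (3.800 − 1) × 222 = 621.60.

621.60 dollars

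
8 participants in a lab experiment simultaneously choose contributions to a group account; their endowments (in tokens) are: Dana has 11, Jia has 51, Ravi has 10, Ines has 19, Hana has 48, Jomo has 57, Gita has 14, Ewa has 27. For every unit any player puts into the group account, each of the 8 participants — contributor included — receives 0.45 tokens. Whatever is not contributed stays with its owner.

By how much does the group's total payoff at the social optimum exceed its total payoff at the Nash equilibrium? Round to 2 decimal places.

The private return per contributed unit is 0.45 < 1 for everyone, so the Nash equilibrium is zero contribution and the group total is Σ E_j = 11 + 51 + 10 + 19 + 48 + 57 + 14 + 27 = 237.
Each contributed unit returns 3.600 to the group, so the social optimum is full contribution by everyone: group total = 3.600 × 237 = 853.20.
Efficiency loss = (3.600 − 1) × 237 = 616.20.

616.20 tokens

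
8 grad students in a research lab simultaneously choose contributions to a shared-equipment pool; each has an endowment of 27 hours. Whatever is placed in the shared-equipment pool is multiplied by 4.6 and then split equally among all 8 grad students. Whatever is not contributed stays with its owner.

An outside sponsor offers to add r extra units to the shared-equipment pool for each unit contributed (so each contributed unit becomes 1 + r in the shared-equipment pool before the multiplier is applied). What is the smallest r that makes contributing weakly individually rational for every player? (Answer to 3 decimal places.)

With matching at rate r, one contributed unit becomes (1 + r) in the shared-equipment pool and returns 4.6 × (1 + r) / 8 to the contributor.
Setting this equal to 1: 1 + r = 8/4.6 = 1.7391.
So the minimum matching rate is r = 1.7391 − 1 = 0.739.

0.739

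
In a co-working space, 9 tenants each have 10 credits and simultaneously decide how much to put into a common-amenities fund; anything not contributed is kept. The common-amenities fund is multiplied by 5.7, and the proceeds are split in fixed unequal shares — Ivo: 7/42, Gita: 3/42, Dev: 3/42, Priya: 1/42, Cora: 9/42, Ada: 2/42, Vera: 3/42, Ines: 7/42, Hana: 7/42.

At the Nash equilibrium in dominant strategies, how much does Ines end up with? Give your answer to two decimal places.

Each unit j contributes comes back to j as 5.7 × (j's share), so j prefers to contribute only if that share exceeds 1/5.7 = 0.1754; otherwise keeping the unit dominates.
Only Cora (9/42) clears that bar, contributing 10; the remaining 8 contribute 0. Total contributed: 10.
Ines keeps 10 and receives 5.7 × 10 × 7/42 = 9.50 from the common-amenities fund, for a payoff of 19.50.

19.50 credits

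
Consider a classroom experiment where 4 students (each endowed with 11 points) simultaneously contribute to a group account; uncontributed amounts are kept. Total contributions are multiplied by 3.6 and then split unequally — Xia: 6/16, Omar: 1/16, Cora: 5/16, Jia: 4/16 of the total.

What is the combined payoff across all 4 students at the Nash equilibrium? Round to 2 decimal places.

For player j, contributing a unit is worthwhile iff 3.6 × (j's share) ≥ 1, i.e. iff j's share is at least 0.2778.
The shares above 0.2778 belong to Xia and Cora, contributing 11 each; the remaining 2 contribute 0. Total contributed: 22.
The group account pays out 3.6 × 22 = 79.20 in total (split across the unequal shares, but the aggregate is all that matters for the group sum).
The 2 free-riders keep 11 each, adding 22. Group total = 22 + 79.20 = 101.20.

101.20 points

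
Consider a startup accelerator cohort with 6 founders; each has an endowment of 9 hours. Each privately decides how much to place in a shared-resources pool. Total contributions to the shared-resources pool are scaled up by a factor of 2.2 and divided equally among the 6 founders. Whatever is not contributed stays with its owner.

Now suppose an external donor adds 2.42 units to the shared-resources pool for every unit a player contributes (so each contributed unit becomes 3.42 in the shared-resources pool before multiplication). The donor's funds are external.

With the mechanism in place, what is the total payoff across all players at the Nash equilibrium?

The effective private return per unit is now 2.2 × 3.42 / 6 = 1.2540 > 1, so every player's dominant strategy flips to full contribution.
So the Nash equilibrium is full contribution by all 6; the group earns 2.2 × 3.42 × 54 = 406.30.

406.30 hours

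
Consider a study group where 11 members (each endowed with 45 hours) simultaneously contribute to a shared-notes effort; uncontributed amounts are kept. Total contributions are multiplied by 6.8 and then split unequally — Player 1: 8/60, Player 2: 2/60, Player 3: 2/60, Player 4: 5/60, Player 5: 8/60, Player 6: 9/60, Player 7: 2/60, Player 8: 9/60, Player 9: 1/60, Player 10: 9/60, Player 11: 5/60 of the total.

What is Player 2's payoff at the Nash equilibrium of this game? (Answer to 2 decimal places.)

Player j's private return per contributed unit is 6.8 × (j's share). Contributing is weakly dominant for j when that share is at least 1/6.8 = 0.1471, and contributing 0 is dominant otherwise.
The shares above 0.1471 belong to Player 6, Player 8 and Player 10, contributing 45 each; the remaining 8 contribute 0. Total contributed: 135.
Player 2 keeps 45 and receives 6.8 × 135 × 2/60 = 30.60 from the shared-notes effort, for a payoff of 75.60.

75.60 hours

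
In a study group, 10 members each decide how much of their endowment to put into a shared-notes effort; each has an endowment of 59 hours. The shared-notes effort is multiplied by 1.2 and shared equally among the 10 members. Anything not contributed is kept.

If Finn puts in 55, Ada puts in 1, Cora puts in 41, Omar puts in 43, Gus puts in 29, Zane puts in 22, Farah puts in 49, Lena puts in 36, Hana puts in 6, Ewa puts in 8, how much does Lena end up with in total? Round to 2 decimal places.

Total contributed: 55 + 1 + 41 + 43 + 29 + 22 + 49 + 36 + 6 + 8 = 290.
Each receives 1.2 × 290 / 10 = 34.80 from the shared-notes effort.
Lena keeps 59 − 36 = 23, so Lena's payoff is 23 + 34.80 = 57.80.

57.80 hours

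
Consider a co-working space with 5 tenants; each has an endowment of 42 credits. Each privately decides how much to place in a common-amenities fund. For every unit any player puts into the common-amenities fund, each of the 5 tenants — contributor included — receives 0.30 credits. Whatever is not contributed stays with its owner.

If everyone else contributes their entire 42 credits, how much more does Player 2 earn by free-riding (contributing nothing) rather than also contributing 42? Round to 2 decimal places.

29.40 credits

Switching from a contribution of 42 to 0 lets Player 2 keep an extra 42 credits, but lowers the common-amenities fund by 42, which costs Player 2 their own share of that drop: 0.30 × 42 = 12.60.
Net gain = 42 − 12.60 = 29.40. The private return per contributed unit (0.30) is below 1, so free-riding is indeed the best response regardless of what the others do.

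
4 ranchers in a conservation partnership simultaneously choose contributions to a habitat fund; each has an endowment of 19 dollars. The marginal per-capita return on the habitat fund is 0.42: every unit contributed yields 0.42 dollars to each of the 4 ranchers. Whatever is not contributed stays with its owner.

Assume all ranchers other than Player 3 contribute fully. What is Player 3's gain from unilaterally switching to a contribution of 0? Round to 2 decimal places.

Switching from a contribution of 19 to 0 lets Player 3 keep an extra 19 dollars, but lowers the habitat fund by 19, which costs Player 3 their own share of that drop: 0.42 × 19 = 7.98.
Net gain = 19 − 7.98 = 11.02. The private return per contributed unit (0.42) is below 1, so free-riding is indeed the best response regardless of what the others do.

11.02 dollars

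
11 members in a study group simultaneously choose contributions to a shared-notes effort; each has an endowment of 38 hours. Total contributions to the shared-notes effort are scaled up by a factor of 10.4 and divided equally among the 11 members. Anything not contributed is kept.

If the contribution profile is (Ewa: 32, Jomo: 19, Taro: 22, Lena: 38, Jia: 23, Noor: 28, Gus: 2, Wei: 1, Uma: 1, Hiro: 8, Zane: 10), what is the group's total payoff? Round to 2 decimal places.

Total contributed: 32 + 19 + 22 + 38 + 23 + 28 + 2 + 1 + 1 + 8 + 10 = 184; total kept: 11 × 38 − 184 = 234.
The shared-notes effort pays out 10.4 × 184 = 1913.60 in aggregate.
Group total = 234 + 1913.60 = 2147.60.

2147.60 hours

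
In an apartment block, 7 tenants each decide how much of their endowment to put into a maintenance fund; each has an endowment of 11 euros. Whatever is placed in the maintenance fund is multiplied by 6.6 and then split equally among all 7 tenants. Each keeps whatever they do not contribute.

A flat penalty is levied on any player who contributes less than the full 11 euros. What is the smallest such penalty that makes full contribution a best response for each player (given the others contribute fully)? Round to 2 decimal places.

Given the others contribute fully, the best deviation is to contribute 0 (any partial contribution still incurs the fine and gives up units whose private return 0.9429 is below 1).
Deviating from 11 to 0 saves 11 euros but forfeits the deviator's share of the drop in the maintenance fund: 6.6/7 × 11 = 10.37.
So the deviation gain is 11 − 10.37 = 0.63, and the fine must be at least 0.63 euros to wipe it out.

0.63 euros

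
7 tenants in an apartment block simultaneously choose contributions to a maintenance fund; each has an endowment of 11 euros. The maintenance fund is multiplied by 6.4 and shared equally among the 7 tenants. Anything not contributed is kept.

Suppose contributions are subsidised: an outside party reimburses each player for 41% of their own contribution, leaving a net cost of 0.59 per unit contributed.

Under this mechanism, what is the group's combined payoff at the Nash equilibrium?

524.37 euros

The effective private return per unit is now (6.4/7) / 0.59 = 1.5496 > 1, so every player's dominant strategy flips to full contribution.
At the Nash equilibrium everyone contributes 11. Group total payoff = 7 × (11 × 0.41 + 6.4 × 11) = 524.37.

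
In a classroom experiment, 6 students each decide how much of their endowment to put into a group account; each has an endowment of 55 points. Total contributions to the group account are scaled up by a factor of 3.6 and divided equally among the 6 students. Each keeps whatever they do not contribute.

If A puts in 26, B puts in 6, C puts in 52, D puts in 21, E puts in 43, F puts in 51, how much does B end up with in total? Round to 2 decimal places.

168.40 points

Total contributed: 26 + 6 + 52 + 21 + 43 + 51 = 199.
Each receives 3.6 × 199 / 6 = 119.40 from the group account.
B keeps 55 − 6 = 49, so B's payoff is 49 + 119.40 = 168.40.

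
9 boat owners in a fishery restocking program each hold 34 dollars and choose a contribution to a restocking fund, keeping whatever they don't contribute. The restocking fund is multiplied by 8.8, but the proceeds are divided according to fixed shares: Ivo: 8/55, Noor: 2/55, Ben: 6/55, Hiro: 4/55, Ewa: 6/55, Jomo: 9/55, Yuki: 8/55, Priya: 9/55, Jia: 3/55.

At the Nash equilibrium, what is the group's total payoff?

1366.80 dollars

A player with share s gets back 8.8·s per unit contributed, so full contribution is dominant for anyone with s > 1/8.8 = 0.1136 and zero contribution is dominant for anyone below.
Ivo, Jomo, Yuki and Priya clear that bar, contributing 34 each; the remaining 5 contribute 0. Total contributed: 136.
The restocking fund pays out 8.8 × 136 = 1196.80 in total (split across the unequal shares, but the aggregate is all that matters for the group sum).
The 5 free-riders keep 34 each, adding 170. Group total = 170 + 1196.80 = 1366.80.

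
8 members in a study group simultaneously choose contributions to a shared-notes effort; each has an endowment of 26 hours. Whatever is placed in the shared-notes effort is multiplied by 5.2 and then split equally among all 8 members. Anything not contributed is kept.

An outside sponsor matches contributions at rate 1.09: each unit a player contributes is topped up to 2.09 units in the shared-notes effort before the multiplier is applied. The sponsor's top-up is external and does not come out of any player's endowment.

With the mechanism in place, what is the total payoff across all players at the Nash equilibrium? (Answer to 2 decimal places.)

With the mechanism, a contributed unit returns 5.2 × 2.09 / 8 = 1.3585 per unit of net cost to the contributor — now above 1 — so contributing fully is weakly dominant for every player.
So the Nash equilibrium is full contribution by all 8; the group earns 5.2 × 2.09 × 208 = 2260.54.

2260.54 hours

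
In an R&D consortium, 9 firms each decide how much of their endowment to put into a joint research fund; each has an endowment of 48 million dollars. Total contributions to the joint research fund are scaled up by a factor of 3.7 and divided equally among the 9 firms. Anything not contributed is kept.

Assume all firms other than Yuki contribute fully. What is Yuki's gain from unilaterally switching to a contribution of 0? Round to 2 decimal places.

Switching from a contribution of 48 to 0 lets Yuki keep an extra 48 million dollars, but lowers the joint research fund by 48, which costs Yuki their own share of that drop: 3.7/9 × 48 = 19.73.
Net gain = 48 − 19.73 = 28.27. The private return per contributed unit (0.4111) is below 1, so free-riding is indeed the best response regardless of what the others do.

28.27 million dollars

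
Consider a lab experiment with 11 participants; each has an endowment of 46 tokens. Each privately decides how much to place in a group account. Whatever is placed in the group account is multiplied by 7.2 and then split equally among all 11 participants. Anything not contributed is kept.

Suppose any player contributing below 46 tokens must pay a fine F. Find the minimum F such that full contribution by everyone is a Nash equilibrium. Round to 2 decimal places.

Given the others contribute fully, the best deviation is to contribute 0 (any partial contribution still incurs the fine and gives up units whose private return 0.6545 is below 1).
Deviating from 46 to 0 saves 46 tokens but forfeits the deviator's share of the drop in the group account: 7.2/11 × 46 = 30.11.
So the deviation gain is 46 − 30.11 = 15.89, and the fine must be at least 15.89 tokens to wipe it out.

15.89 tokens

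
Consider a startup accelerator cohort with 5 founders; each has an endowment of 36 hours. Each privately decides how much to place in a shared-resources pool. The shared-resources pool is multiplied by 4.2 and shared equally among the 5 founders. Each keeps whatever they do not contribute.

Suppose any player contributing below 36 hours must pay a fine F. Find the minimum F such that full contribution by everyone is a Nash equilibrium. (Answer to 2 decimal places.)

5.76 hours

Given the others contribute fully, the best deviation is to contribute 0 (any partial contribution still incurs the fine and gives up units whose private return 0.8400 is below 1).
Deviating from 36 to 0 saves 36 hours but forfeits the deviator's share of the drop in the shared-resources pool: 4.2/5 × 36 = 30.24.
So the deviation gain is 36 − 30.24 = 5.76, and the fine must be at least 5.76 hours to wipe it out.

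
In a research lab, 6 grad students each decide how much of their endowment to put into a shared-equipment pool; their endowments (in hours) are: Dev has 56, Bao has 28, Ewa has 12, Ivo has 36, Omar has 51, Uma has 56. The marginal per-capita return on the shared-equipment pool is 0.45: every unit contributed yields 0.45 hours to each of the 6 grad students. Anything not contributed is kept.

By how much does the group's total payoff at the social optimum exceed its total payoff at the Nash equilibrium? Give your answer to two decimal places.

The private return per contributed unit is 0.45 < 1 for everyone, so the Nash equilibrium is zero contribution and the group total is Σ E_j = 56 + 28 + 12 + 36 + 51 + 56 = 239.
Each contributed unit returns 2.700 to the group, so the social optimum is full contribution by everyone: group total = 2.700 × 239 = 645.30.
Efficiency loss = (2.700 − 1) × 239 = 406.30.

406.30 hours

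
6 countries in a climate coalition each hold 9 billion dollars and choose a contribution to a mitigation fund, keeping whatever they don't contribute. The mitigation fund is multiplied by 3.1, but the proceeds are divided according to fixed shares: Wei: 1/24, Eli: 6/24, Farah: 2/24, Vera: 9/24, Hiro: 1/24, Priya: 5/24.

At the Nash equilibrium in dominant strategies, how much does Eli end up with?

For player j, contributing a unit is worthwhile iff 3.1 × (j's share) ≥ 1, i.e. iff j's share is at least 0.3226.
Vera alone (share 9/24) is above the threshold, contributing 9; the remaining 5 contribute 0. Total contributed: 9.
Eli keeps 9 and receives 3.1 × 9 × 6/24 = 6.98 from the mitigation fund, for a payoff of 15.98.

15.98 billion dollars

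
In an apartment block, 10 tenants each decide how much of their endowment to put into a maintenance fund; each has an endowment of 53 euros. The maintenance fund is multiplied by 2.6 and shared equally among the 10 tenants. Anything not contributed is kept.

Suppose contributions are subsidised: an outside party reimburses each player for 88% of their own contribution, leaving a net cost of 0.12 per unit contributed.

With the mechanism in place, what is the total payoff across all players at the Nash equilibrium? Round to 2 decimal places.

With the mechanism, a contributed unit returns (2.6/10) / 0.12 = 2.1667 per unit of net cost to the contributor — now above 1 — so contributing fully is weakly dominant for every player.
So the Nash equilibrium is full contribution by all 10; the group earns 10 × (53 × 0.88 + 2.6 × 53) = 1844.40.

1844.40 euros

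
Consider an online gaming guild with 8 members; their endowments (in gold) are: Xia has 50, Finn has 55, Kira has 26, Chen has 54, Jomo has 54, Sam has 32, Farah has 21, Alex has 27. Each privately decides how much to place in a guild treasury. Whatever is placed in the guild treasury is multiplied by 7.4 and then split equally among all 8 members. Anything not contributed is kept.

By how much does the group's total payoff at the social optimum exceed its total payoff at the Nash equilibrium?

The private return per contributed unit is 7.4/8 = 0.9250 < 1 for every player regardless of endowment, so the Nash equilibrium is zero contribution and the group total is Σ E_j = 50 + 55 + 26 + 54 + 54 + 32 + 21 + 27 = 319.
Each contributed unit returns 7.400 to the group, so the social optimum is full contribution by everyone: group total = 7.400 × 319 = 2360.60.
Efficiency loss = (7.400 − 1) × 319 = 2041.60.

2041.60 gold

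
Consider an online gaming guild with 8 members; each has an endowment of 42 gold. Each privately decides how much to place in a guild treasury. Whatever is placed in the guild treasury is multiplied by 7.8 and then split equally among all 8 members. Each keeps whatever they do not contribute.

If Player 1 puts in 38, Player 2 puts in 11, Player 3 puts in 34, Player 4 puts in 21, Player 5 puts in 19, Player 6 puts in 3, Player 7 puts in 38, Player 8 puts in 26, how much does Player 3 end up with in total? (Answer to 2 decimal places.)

193.25 gold

Total contributed: 38 + 11 + 34 + 21 + 19 + 3 + 38 + 26 = 190.
Each receives 7.8 × 190 / 8 = 185.25 from the guild treasury.
Player 3 keeps 42 − 34 = 8, so Player 3's payoff is 8 + 185.25 = 193.25.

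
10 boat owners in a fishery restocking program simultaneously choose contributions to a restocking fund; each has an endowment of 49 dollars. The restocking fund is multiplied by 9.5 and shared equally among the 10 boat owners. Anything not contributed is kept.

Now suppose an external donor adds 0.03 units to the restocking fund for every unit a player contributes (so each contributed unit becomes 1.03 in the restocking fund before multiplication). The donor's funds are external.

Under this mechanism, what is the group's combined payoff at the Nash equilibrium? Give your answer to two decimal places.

490.00 dollars

Even with the mechanism, each unit contributed returns only 9.5 × 1.03 / 10 = 0.9785 per unit of net cost, so contributing nothing is still dominant.
Everyone keeps their endowment and the group total is 10 × 49 = 490.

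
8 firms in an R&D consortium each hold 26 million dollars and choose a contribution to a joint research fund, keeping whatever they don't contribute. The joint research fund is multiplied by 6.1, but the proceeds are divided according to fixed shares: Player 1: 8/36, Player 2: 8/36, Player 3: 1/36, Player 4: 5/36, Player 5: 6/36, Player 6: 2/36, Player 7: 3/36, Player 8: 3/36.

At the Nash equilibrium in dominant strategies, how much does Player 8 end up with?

65.65 million dollars

For player j, contributing a unit is worthwhile iff 6.1 × (j's share) ≥ 1, i.e. iff j's share is at least 0.1639.
Player 1, Player 2 and Player 5 clear that bar, contributing 26 each; the remaining 5 contribute 0. Total contributed: 78.
Player 8 keeps 26 and receives 6.1 × 78 × 3/36 = 39.65 from the joint research fund, for a payoff of 65.65.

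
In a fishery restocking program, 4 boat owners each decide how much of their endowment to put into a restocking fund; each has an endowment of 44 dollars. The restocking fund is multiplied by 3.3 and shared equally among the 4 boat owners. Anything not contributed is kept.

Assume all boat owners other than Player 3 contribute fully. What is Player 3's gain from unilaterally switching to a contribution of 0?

Switching from a contribution of 44 to 0 lets Player 3 keep an extra 44 dollars, but lowers the restocking fund by 44, which costs Player 3 their own share of that drop: 3.3/4 × 44 = 36.30.
Net gain = 44 − 36.30 = 7.70. The private return per contributed unit (0.8250) is below 1, so free-riding is indeed the best response regardless of what the others do.

7.70 dollars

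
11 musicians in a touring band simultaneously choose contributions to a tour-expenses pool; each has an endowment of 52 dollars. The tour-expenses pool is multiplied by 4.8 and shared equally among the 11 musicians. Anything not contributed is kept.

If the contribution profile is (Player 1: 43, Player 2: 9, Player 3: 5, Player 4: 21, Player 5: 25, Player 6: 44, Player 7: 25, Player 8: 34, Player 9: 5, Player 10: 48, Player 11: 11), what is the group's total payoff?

Total contributed: 43 + 9 + 5 + 21 + 25 + 44 + 25 + 34 + 5 + 48 + 11 = 270; total kept: 11 × 52 − 270 = 302.
The tour-expenses pool pays out 4.8 × 270 = 1296.00 in aggregate.
Group total = 302 + 1296.00 = 1598.00.

1598.00 dollars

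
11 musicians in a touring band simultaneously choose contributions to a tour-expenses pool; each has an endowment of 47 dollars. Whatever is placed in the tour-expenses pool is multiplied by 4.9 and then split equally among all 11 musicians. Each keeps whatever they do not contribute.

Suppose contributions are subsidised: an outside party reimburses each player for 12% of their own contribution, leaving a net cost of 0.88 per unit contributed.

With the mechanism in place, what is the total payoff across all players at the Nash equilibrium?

With the mechanism, a contributed unit returns (4.9/11) / 0.88 = 0.5062 per unit of net cost — still below 1 — so contributing 0 remains dominant for every player.
Everyone keeps their endowment and the group total is 11 × 47 = 517.

517.00 dollars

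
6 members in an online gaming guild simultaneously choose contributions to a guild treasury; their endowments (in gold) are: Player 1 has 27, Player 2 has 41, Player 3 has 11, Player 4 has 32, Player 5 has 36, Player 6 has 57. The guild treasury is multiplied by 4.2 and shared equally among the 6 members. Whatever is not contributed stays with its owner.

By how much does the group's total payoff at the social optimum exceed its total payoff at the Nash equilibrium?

The private return per contributed unit is 4.2/6 = 0.7000 < 1 for every player regardless of endowment, so the Nash equilibrium is zero contribution and the group total is Σ E_j = 27 + 41 + 11 + 32 + 36 + 57 = 204.
Each contributed unit returns 4.200 to the group, so the social optimum is full contribution by everyone: group total = 4.200 × 204 = 856.80.
Efficiency loss = (4.200 − 1) × 204 = 652.80.

652.80 gold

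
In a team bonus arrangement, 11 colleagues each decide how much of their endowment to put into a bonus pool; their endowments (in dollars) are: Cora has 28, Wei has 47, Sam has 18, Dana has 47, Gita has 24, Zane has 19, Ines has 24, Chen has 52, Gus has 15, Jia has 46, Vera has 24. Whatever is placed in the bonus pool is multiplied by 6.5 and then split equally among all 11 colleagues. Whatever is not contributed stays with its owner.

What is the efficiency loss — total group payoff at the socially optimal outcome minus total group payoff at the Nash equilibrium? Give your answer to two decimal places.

The private return per contributed unit is 6.5/11 = 0.5909 < 1 for every player regardless of endowment, so the Nash equilibrium is zero contribution and the group total is Σ E_j = 28 + 47 + 18 + 47 + 24 + 19 + 24 + 52 + 15 + 46 + 24 = 344.
Each contributed unit returns 6.500 to the group, so the social optimum is full contribution by everyone: group total = 6.500 × 344 = 2236.00.
Efficiency loss = (6.500 − 1) × 344 = 1892.00.

1892.00 dollars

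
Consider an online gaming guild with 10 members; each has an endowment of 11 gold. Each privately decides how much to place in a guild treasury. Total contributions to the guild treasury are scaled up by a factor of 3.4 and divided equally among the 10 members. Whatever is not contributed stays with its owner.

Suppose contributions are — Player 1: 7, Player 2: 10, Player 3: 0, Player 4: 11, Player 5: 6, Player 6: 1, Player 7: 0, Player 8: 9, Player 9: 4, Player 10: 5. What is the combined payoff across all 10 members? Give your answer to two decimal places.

237.20 gold

Total contributed: 7 + 10 + 0 + 11 + 6 + 1 + 0 + 9 + 4 + 5 = 53; total kept: 10 × 11 − 53 = 57.
The guild treasury pays out 3.4 × 53 = 180.20 in aggregate.
Group total = 57 + 180.20 = 237.20.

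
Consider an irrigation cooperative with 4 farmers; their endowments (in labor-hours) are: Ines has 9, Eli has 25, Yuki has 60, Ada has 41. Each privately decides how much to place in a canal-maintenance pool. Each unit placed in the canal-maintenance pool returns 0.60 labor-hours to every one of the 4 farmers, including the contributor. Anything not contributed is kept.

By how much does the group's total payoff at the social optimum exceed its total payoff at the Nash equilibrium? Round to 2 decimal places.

The private return per contributed unit is 0.60 < 1 for everyone, so the Nash equilibrium is zero contribution and the group total is Σ E_j = 9 + 25 + 60 + 41 = 135.
Each contributed unit returns 2.400 to the group, so the social optimum is full contribution by everyone: group total = 2.400 × 135 = 324.00.
Efficiency loss = (2.400 − 1) × 135 = 189.00.

189.00 labor-hours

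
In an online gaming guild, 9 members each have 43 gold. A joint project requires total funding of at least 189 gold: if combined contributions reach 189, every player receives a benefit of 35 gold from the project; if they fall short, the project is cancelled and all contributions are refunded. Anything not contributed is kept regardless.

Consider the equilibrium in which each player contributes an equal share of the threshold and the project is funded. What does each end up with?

Equal share of the threshold: 189/9 = 21.
At this profile no one gains by cutting their contribution: any cut drops the total below 189, the project is cancelled, contributions are refunded, and the deviator ends with 43, which is less than 43 − 21 + 35 = 57. Contributing more than 21 just wastes the excess. So contributing exactly 21 is a best response.
Each player's payoff: 43 − 21 + 35 = 57.

57 gold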